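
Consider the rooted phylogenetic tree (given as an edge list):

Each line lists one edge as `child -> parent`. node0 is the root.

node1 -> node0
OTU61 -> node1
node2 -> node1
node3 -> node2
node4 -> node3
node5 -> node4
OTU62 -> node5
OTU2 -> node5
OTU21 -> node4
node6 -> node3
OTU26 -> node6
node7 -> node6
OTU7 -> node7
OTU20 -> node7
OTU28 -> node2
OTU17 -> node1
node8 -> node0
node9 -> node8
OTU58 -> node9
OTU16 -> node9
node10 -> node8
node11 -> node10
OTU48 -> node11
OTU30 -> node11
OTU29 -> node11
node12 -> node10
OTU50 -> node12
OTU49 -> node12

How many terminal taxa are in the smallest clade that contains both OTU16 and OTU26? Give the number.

16

The MRCA of OTU16 and OTU26 is the root, so the clade is the entire tree.
That clade contains 16 terminal taxa: OTU16, OTU17, OTU2, OTU20, OTU21, OTU26, OTU28, OTU29, OTU30, OTU48, OTU49, OTU50, OTU58, OTU61, OTU62, OTU7.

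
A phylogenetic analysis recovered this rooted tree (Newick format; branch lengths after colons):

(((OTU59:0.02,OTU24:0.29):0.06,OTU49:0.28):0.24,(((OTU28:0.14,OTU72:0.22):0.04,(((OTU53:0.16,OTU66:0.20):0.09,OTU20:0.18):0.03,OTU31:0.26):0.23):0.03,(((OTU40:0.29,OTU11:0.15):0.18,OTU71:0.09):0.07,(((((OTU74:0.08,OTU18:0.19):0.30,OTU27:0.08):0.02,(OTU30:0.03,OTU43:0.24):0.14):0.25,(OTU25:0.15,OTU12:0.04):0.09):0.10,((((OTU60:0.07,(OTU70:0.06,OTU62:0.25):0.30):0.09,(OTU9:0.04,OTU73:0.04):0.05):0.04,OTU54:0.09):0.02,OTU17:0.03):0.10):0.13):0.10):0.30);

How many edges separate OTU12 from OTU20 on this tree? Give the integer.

9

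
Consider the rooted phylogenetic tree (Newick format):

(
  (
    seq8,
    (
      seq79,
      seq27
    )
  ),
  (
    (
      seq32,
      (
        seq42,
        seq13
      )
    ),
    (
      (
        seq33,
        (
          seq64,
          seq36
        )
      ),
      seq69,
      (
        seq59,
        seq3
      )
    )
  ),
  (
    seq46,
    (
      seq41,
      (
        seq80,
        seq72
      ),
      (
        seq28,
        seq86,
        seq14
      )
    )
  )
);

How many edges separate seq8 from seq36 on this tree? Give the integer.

7

The MRCA of seq8 and seq36 is the root of the tree.
From seq8 up to that node: 2 branches. From seq36 up to the same node: 5 branches. Total: 2 + 5 = 7.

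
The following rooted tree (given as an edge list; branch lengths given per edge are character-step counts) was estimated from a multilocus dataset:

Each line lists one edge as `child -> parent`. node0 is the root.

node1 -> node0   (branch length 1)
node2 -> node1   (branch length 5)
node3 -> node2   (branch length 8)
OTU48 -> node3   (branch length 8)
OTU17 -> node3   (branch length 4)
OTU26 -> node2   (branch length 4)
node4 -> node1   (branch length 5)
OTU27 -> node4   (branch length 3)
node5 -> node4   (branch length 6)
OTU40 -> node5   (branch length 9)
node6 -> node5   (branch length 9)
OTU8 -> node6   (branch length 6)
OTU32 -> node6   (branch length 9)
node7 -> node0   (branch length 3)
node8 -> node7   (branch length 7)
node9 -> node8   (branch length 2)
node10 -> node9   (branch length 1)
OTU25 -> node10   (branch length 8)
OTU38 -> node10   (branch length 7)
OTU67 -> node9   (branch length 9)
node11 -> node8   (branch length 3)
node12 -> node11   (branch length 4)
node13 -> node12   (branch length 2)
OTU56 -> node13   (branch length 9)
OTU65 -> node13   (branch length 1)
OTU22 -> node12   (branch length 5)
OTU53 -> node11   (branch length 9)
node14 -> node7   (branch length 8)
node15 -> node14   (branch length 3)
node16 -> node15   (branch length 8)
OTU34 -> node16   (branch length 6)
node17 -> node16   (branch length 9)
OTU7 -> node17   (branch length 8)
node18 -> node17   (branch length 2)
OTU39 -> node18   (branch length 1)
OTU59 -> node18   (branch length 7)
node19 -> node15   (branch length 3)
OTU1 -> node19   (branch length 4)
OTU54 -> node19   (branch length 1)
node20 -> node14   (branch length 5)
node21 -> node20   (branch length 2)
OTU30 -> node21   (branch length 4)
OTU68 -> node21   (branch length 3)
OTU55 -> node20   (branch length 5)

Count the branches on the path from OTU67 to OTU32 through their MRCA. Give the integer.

9

The MRCA of OTU67 and OTU32 is the root of the tree.
From OTU67 up to that node: 4 branches. From OTU32 up to the same node: 5 branches. Total: 4 + 5 = 9.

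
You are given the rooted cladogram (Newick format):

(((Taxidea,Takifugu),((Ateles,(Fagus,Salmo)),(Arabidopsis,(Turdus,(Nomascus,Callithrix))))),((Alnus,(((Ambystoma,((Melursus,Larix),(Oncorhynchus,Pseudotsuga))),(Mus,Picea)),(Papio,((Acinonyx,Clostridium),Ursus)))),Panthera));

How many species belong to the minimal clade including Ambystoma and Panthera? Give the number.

The MRCA of Ambystoma and Panthera is the node subtending ((Alnus,(((Ambystoma,((Melursus,Larix),(Oncorhynchus,Pseudotsuga))),(Mus,Picea)),(Papio,((Acinonyx,Clostridium),Ursus)))),Panthera).
That clade contains 13 terminal taxa: Acinonyx, Alnus, Ambystoma, Clostridium, Larix, Melursus, Mus, Oncorhynchus, Panthera, Papio, Picea, Pseudotsuga, Ursus.

13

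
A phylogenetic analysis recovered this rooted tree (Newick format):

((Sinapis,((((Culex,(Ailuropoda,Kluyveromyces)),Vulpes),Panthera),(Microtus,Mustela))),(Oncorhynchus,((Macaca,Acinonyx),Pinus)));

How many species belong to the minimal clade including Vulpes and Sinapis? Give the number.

8

The MRCA of Vulpes and Sinapis is the node subtending (Sinapis,((((Culex,(Ailuropoda,Kluyveromyces)),Vulpes),Panthera),(Microtus,Mustela))).
That clade contains 8 terminal taxa: Ailuropoda, Culex, Kluyveromyces, Microtus, Mustela, Panthera, Sinapis, Vulpes.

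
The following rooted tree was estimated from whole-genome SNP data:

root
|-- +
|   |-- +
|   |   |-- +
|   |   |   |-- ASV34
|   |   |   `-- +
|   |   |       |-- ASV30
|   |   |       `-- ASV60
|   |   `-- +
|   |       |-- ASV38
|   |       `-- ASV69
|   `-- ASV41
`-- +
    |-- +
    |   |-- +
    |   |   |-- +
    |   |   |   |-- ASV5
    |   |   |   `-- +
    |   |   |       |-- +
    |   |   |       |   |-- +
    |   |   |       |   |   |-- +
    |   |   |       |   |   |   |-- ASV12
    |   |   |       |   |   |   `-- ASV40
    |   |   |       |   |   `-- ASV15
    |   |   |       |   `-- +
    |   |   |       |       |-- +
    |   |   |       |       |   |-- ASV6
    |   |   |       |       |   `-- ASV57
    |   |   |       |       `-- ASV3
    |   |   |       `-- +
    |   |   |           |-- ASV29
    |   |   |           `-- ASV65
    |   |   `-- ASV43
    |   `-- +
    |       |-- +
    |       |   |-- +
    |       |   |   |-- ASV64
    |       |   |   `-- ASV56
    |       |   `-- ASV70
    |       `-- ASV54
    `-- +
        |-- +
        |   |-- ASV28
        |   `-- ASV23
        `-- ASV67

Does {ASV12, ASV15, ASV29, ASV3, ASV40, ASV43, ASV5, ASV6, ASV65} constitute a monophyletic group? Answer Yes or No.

No

The MRCA of the listed taxa subtends ((ASV5,((((ASV12,ASV40),ASV15),((ASV6,ASV57),ASV3)),(ASV29,ASV65))),ASV43).
That clade also contains ASV57, which is not in the proposed group, so the group is not monophyletic.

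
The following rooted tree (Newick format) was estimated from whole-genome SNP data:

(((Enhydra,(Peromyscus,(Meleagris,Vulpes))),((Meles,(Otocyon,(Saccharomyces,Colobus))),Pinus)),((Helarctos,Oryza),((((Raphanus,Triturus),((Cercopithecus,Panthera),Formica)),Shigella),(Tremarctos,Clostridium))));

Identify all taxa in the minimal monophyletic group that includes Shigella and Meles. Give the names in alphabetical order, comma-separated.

Tracing Shigella: it sits inside (((Raphanus,Triturus),((Cercopithecus,Panthera),Formica)),Shigella).
Tracing Meles: it sits inside (Meles,(Otocyon,(Saccharomyces,Colobus))).
The smallest clade enclosing both is the whole tree (their MRCA is the root), so the answer is all 19 tips in alphabetical order.

Cercopithecus, Clostridium, Colobus, Enhydra, Formica, Helarctos, Meleagris, Meles, Oryza, Otocyon, Panthera, Peromyscus, Pinus, Raphanus, Saccharomyces, Shigella, Tremarctos, Triturus, Vulpes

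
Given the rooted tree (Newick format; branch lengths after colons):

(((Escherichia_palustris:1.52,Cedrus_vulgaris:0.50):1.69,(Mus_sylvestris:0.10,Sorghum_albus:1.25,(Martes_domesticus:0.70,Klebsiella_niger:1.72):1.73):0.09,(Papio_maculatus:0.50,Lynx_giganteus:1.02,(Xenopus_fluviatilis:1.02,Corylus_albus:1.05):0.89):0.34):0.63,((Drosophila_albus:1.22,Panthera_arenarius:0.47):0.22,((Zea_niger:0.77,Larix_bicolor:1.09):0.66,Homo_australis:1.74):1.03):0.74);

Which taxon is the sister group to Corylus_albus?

Xenopus_fluviatilis

Corylus_albus attaches to the tree at the node subtending (Xenopus_fluviatilis,Corylus_albus).
The other lineage descending from that same node — the sister group — is the single tip Xenopus_fluviatilis.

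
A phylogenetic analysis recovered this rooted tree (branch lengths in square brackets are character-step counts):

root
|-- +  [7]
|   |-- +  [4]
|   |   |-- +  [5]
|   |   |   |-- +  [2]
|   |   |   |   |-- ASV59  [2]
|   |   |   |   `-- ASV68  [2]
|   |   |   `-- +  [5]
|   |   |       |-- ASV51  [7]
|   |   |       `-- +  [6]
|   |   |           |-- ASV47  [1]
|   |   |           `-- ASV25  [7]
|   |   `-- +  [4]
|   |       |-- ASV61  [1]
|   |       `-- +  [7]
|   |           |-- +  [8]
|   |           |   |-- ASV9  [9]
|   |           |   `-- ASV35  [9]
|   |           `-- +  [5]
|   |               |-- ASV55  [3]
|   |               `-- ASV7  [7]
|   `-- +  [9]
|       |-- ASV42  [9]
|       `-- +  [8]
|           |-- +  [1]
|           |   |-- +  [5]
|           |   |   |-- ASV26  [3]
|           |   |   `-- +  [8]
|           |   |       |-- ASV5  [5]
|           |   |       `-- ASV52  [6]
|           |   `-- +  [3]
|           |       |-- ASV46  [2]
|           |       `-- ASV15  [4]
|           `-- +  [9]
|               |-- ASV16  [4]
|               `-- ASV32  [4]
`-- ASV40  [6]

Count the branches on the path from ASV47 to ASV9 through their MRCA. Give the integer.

8

The MRCA of ASV47 and ASV9 is the node subtending (((ASV59,ASV68),(ASV51,(ASV47,ASV25))),(ASV61,((ASV9,ASV35),(ASV55,ASV7)))).
From ASV47 up to that node: 4 branches. From ASV9 up to the same node: 4 branches. Total: 4 + 4 = 8.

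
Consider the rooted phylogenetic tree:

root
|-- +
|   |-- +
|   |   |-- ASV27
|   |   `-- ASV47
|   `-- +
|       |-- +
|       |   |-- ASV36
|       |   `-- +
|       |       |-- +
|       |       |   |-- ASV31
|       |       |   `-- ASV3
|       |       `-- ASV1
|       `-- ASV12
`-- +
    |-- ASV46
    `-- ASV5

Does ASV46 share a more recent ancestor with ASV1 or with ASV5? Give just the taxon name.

ASV5

The MRCA of ASV46 and ASV5 subtends (ASV46,ASV5) (2 taxa).
The MRCA of ASV46 and ASV1 is the root, subtending the entire tree (9 taxa).
The first is nested inside the second, so ASV46 shares a more recent common ancestor with ASV5.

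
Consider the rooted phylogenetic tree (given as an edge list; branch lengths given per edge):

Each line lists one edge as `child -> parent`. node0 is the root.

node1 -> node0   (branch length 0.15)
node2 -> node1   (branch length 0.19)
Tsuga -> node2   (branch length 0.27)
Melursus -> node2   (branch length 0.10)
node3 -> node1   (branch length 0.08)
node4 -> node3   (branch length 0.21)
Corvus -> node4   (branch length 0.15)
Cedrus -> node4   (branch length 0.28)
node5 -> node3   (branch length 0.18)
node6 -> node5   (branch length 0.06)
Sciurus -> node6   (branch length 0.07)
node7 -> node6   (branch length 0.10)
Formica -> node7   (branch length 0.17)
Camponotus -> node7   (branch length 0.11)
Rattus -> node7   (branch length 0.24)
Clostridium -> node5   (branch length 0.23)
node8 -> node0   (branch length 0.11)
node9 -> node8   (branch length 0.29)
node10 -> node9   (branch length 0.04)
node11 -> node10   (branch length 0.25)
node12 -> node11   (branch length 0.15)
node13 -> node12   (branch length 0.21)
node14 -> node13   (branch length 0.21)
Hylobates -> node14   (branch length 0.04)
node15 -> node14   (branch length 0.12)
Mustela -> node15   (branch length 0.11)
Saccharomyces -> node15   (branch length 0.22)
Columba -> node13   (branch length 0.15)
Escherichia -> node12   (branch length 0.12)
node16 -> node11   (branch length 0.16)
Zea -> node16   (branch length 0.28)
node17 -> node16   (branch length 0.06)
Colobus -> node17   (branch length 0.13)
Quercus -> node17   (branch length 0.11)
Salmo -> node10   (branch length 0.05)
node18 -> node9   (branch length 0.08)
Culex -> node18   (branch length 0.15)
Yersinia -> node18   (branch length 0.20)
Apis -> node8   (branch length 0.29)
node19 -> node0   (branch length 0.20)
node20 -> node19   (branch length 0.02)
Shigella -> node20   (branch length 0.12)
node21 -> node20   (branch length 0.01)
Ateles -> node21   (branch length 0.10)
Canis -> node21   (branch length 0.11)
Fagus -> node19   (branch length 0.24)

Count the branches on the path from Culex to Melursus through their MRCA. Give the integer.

7

The MRCA of Culex and Melursus is the root of the tree.
From Culex up to that node: 4 branches. From Melursus up to the same node: 3 branches. Total: 4 + 3 = 7.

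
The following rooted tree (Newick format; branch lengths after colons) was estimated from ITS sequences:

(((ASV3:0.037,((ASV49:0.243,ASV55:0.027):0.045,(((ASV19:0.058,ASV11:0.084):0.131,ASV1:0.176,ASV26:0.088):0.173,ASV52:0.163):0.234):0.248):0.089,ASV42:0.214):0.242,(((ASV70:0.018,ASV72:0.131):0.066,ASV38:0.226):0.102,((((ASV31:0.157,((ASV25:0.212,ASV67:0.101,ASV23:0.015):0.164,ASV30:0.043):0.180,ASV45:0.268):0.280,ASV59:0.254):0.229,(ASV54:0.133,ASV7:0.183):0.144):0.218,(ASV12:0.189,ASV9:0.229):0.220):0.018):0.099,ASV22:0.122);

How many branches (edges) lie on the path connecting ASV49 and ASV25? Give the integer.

13

The MRCA of ASV49 and ASV25 is the root of the tree.
From ASV49 up to that node: 5 branches. From ASV25 up to the same node: 8 branches. Total: 5 + 8 = 13.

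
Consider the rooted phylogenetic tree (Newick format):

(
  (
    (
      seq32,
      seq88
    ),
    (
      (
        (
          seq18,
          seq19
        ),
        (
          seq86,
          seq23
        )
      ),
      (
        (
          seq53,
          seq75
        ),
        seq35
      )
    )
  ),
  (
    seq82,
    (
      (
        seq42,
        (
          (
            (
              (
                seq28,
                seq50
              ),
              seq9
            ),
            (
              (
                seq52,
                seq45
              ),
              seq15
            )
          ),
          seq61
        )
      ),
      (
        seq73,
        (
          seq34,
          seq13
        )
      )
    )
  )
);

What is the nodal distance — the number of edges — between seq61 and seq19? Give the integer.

The MRCA of seq61 and seq19 is the root of the tree.
From seq61 up to that node: 5 branches. From seq19 up to the same node: 5 branches. Total: 5 + 5 = 10.

10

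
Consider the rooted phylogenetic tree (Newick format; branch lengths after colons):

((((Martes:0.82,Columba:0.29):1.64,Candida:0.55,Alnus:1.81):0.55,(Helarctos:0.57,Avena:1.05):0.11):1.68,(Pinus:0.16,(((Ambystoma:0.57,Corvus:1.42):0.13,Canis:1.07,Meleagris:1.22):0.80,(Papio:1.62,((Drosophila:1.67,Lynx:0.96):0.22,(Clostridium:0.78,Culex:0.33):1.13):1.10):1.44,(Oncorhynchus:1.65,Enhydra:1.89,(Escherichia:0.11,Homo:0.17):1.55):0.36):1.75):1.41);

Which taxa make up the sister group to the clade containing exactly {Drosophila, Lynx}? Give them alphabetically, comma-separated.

The clade containing exactly {Drosophila, Lynx} attaches to the tree at the node subtending ((Drosophila,Lynx),(Clostridium,Culex)).
The other lineage descending from that same node — the sister group — is (Clostridium,Culex); its 2 tips in alphabetical order are the answer.

Clostridium, Culex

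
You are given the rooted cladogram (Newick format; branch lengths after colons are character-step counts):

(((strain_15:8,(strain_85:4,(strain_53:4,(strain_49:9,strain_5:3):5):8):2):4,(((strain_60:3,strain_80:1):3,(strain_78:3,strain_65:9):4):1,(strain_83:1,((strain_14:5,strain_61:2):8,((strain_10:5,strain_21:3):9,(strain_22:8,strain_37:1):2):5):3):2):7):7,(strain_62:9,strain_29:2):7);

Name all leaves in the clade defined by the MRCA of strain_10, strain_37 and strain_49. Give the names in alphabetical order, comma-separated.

Tracing strain_10: it sits inside (strain_10,strain_21).
Tracing strain_37: it sits inside (strain_22,strain_37).
Tracing strain_49: it sits inside (strain_49,strain_5).
The smallest clade enclosing all 3 is ((strain_15,(strain_85,(strain_53,(strain_49,strain_5)))),(((strain_60,strain_80),(strain_78,strain_65)),(strain_83,((strain_14,strain_61),((strain_10,strain_21),(strain_22,strain_37)))))); the answer is its 16 terminal taxa in alphabetical order.

strain_10, strain_14, strain_15, strain_21, strain_22, strain_37, strain_49, strain_5, strain_53, strain_60, strain_61, strain_65, strain_78, strain_80, strain_83, strain_85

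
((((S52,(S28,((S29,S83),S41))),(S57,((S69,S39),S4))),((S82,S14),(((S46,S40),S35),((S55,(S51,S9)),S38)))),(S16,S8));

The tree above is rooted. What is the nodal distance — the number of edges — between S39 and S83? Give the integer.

9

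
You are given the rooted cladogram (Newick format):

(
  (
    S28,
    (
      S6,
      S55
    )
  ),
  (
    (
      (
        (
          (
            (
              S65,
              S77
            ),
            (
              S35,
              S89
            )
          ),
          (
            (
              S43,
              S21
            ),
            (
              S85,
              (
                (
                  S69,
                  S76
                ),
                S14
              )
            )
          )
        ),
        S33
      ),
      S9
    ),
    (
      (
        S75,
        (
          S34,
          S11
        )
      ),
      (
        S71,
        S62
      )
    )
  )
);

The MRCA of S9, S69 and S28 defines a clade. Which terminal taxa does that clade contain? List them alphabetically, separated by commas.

Tracing S9: it sits inside (((((S65,S77),(S35,S89)),((S43,S21),(S85,((S69,S76),S14)))),S33),S9).
Tracing S69: it sits inside (S69,S76).
Tracing S28: it sits inside (S28,(S6,S55)).
The smallest clade enclosing all 3 is the whole tree (their MRCA is the root), so the answer is all 20 tips in alphabetical order.

S11, S14, S21, S28, S33, S34, S35, S43, S55, S6, S62, S65, S69, S71, S75, S76, S77, S85, S89, S9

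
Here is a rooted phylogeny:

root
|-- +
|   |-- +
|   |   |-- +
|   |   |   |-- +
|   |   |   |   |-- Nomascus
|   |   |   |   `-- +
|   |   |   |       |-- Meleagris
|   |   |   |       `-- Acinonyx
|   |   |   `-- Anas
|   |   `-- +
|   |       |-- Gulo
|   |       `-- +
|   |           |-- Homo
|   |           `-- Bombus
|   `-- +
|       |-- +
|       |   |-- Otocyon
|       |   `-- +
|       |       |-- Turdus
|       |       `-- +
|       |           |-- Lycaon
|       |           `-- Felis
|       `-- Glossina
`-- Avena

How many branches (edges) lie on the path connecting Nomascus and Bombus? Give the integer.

The MRCA of Nomascus and Bombus is the node subtending (((Nomascus,(Meleagris,Acinonyx)),Anas),(Gulo,(Homo,Bombus))).
From Nomascus up to that node: 3 branches. From Bombus up to the same node: 3 branches. Total: 3 + 3 = 6.

6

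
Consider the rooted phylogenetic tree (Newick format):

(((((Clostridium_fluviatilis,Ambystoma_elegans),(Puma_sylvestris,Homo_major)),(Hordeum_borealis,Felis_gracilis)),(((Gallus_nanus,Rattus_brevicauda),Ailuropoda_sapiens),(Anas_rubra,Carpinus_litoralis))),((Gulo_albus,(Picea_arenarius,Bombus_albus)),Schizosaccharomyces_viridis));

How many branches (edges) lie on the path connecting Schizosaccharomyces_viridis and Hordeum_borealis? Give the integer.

The MRCA of Schizosaccharomyces_viridis and Hordeum_borealis is the root of the tree.
From Schizosaccharomyces_viridis up to that node: 2 branches. From Hordeum_borealis up to the same node: 4 branches. Total: 2 + 4 = 6.

6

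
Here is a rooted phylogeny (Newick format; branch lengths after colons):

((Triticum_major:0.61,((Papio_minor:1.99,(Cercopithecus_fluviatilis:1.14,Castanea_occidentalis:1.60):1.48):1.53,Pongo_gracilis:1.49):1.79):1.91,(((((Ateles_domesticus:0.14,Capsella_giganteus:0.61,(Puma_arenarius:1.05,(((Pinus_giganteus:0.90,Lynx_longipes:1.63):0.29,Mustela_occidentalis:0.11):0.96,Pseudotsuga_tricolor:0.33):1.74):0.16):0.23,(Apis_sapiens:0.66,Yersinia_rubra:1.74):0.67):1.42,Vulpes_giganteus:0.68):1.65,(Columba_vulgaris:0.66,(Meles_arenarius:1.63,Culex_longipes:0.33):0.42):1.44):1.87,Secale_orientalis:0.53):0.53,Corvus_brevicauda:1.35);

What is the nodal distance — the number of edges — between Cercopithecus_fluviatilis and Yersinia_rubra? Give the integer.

11

The MRCA of Cercopithecus_fluviatilis and Yersinia_rubra is the root of the tree.
From Cercopithecus_fluviatilis up to that node: 5 branches. From Yersinia_rubra up to the same node: 6 branches. Total: 5 + 6 = 11.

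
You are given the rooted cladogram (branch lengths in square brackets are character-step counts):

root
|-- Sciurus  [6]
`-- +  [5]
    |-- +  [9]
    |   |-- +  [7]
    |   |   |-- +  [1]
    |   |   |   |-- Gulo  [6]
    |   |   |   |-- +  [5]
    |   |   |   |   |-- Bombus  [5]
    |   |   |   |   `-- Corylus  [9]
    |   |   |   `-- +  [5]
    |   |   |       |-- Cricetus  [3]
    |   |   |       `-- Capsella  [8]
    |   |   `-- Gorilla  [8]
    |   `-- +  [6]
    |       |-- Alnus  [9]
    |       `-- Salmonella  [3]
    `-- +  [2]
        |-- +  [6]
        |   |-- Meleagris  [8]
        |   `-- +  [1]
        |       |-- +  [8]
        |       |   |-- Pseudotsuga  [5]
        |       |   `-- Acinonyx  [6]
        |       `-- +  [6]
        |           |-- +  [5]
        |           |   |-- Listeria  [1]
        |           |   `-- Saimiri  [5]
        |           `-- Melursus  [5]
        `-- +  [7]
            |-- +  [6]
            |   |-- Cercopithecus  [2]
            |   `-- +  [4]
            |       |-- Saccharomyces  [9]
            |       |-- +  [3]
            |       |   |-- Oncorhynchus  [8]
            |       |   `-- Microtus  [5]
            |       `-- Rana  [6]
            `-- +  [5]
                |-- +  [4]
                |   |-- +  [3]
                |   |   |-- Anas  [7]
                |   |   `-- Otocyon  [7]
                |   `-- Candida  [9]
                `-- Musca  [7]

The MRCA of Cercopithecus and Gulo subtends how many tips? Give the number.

The MRCA of Cercopithecus and Gulo is the node subtending ((((Gulo,(Bombus,Corylus),(Cricetus,Capsella)),Gorilla),(Alnus,Salmonella)),((Meleagris,((Pseudotsuga,Acinonyx),((Listeria,Saimiri),Melursus))),((Cercopithecus,(Saccharomyces,(Oncorhynchus,Microtus),Rana)),(((Anas,Otocyon),Candida),Musca)))).
That clade contains 23 terminal taxa: Acinonyx, Alnus, Anas, Bombus, Candida, Capsella, Cercopithecus, Corylus, Cricetus, Gorilla, Gulo, Listeria, Meleagris, Melursus, Microtus, Musca, Oncorhynchus, Otocyon, Pseudotsuga, Rana, Saccharomyces, Saimiri, Salmonella.

23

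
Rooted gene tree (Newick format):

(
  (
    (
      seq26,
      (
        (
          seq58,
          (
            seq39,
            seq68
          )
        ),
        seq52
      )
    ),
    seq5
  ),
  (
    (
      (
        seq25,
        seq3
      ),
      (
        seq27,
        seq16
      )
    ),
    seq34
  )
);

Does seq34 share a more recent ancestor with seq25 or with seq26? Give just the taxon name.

seq25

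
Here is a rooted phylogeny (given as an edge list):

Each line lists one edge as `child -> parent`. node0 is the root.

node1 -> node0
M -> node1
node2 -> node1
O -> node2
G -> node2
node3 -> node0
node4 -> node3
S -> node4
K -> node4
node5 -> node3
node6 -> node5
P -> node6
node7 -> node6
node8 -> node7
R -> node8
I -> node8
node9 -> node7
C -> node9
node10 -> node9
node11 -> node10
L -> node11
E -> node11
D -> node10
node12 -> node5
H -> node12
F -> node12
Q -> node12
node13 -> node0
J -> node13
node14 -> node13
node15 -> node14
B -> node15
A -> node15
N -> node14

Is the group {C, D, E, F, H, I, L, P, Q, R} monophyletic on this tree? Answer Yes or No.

The most recent common ancestor of these taxa subtends ((P,((R,I),(C,((L,E),D)))),(H,F,Q)).
That clade has exactly 10 tips — every listed taxon and nothing else — so the group is monophyletic.

Yes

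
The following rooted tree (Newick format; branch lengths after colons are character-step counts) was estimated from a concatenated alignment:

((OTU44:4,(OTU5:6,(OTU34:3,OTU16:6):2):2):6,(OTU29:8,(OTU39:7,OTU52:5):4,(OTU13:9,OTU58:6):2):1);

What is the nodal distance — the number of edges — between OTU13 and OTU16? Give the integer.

The MRCA of OTU13 and OTU16 is the root of the tree.
From OTU13 up to that node: 3 branches. From OTU16 up to the same node: 4 branches. Total: 3 + 4 = 7.

7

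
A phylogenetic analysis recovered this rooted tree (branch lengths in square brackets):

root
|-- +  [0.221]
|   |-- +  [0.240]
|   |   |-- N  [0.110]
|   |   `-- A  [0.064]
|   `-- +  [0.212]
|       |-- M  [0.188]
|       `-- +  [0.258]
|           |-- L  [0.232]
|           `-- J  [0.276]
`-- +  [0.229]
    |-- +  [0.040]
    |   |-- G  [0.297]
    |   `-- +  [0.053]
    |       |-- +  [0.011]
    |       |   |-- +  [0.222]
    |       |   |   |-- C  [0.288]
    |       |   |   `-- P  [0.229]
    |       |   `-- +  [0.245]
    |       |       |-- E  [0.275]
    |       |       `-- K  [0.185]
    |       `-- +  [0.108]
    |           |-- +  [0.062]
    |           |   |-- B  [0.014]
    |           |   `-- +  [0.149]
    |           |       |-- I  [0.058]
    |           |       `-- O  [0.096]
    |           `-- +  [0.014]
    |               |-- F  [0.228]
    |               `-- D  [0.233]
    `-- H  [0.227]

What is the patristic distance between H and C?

0.841

The path runs H → … → MRCA → … → C; the MRCA is the node subtending ((G,(((C,P),(E,K)),((B,(I,O)),(F,D)))),H).
Branch lengths along that path: 0.227 + 0.040 + 0.053 + 0.011 + 0.222 + 0.288 = 0.841.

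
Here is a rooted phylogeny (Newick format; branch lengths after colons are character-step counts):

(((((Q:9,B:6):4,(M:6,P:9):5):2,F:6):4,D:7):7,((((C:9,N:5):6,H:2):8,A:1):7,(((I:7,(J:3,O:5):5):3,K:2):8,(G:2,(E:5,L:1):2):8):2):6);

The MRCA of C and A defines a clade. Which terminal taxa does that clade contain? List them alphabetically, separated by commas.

A, C, H, N

Tracing C: it sits inside (C,N).
Tracing A: it sits inside (((C,N),H),A).
The smallest clade enclosing both is (((C,N),H),A); the answer is its 4 terminal taxa in alphabetical order.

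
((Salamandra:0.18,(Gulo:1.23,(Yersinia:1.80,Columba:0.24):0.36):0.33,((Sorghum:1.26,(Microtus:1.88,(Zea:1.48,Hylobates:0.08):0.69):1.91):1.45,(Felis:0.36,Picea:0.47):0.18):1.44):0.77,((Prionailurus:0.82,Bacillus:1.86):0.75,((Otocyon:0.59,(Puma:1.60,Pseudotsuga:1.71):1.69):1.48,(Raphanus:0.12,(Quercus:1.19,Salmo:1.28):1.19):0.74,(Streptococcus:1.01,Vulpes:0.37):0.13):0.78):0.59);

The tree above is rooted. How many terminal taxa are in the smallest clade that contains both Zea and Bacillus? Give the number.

The MRCA of Zea and Bacillus is the root, so the clade is the entire tree.
That clade contains 20 terminal taxa: Bacillus, Columba, Felis, Gulo, Hylobates, Microtus, Otocyon, Picea, Prionailurus, Pseudotsuga, Puma, Quercus, Raphanus, Salamandra, Salmo, Sorghum, Streptococcus, Vulpes, Yersinia, Zea.

20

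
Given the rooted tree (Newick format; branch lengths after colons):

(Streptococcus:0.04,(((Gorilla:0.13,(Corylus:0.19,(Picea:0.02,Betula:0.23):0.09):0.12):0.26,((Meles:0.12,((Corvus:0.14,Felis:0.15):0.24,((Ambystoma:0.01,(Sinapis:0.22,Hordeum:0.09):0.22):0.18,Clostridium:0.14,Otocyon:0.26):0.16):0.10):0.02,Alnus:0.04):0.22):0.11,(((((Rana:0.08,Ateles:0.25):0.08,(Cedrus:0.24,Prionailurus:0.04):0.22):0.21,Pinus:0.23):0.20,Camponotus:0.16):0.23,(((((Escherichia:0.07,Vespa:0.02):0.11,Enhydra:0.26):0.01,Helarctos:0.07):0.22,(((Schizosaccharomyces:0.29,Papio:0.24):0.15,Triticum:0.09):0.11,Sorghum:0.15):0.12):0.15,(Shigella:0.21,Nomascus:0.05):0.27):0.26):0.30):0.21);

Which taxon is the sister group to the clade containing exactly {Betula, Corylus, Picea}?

Gorilla

The clade containing exactly {Betula, Corylus, Picea} attaches to the tree at the node subtending (Gorilla,(Corylus,(Picea,Betula))).
The other lineage descending from that same node — the sister group — is the single tip Gorilla.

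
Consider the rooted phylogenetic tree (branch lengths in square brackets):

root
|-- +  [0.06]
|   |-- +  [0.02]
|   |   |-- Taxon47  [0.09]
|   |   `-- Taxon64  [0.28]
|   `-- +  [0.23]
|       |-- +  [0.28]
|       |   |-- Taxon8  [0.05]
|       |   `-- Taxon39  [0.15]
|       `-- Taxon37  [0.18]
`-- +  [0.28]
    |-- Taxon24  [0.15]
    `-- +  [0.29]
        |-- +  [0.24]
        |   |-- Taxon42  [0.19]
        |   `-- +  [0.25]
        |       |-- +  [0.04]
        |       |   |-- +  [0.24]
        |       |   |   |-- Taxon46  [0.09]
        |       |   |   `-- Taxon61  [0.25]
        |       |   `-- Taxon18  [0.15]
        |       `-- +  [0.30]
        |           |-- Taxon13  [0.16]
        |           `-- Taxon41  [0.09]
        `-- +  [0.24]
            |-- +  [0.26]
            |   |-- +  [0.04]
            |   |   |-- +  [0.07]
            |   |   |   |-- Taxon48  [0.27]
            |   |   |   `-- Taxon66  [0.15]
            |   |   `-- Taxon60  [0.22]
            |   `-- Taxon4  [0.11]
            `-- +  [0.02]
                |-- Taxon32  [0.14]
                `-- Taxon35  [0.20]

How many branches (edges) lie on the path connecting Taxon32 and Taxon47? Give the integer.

The MRCA of Taxon32 and Taxon47 is the root of the tree.
From Taxon32 up to that node: 5 branches. From Taxon47 up to the same node: 3 branches. Total: 5 + 3 = 8.

8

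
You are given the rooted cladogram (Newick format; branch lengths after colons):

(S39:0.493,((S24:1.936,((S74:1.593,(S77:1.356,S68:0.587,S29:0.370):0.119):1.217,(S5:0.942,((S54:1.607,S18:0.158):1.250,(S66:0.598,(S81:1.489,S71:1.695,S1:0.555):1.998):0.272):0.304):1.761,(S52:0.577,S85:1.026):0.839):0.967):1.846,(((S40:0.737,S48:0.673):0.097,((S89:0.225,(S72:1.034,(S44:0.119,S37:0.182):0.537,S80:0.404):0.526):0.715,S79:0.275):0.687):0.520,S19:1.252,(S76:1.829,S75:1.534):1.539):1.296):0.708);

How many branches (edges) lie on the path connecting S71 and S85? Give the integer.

The MRCA of S71 and S85 is the node subtending ((S74,(S77,S68,S29)),(S5,((S54,S18),(S66,(S81,S71,S1)))),(S52,S85)).
From S71 up to that node: 5 branches. From S85 up to the same node: 2 branches. Total: 5 + 2 = 7.

7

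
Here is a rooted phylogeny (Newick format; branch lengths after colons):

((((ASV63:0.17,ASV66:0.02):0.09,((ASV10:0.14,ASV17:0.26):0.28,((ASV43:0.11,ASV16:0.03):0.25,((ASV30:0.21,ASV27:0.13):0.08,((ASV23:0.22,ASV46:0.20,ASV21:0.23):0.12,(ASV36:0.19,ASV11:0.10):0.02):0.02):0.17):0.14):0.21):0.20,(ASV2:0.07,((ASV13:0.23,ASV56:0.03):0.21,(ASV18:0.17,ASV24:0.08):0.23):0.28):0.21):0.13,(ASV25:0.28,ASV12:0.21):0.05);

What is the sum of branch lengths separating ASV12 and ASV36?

1.34

The path runs ASV12 → … → MRCA → … → ASV36; the MRCA is the root of the tree.
Branch lengths along that path: 0.21 + 0.05 + 0.13 + 0.20 + 0.21 + 0.14 + 0.17 + 0.02 + 0.02 + 0.19 = 1.34.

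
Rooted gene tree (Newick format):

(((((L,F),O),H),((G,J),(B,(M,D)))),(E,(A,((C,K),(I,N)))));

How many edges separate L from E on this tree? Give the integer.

7

The MRCA of L and E is the root of the tree.
From L up to that node: 5 branches. From E up to the same node: 2 branches. Total: 5 + 2 = 7.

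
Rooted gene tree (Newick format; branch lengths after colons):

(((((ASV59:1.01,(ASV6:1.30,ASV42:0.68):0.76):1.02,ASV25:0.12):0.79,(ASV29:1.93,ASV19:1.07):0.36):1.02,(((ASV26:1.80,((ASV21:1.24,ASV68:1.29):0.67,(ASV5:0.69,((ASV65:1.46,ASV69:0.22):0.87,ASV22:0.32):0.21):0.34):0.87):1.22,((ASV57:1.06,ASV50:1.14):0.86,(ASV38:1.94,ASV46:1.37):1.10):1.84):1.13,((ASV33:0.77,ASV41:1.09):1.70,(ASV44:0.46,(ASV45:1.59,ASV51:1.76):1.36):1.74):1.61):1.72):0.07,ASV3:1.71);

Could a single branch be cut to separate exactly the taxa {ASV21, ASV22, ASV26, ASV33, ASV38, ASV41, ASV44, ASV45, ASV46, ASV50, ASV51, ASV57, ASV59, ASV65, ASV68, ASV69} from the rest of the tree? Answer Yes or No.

No

The MRCA of the listed taxa subtends ((((ASV59,(ASV6,ASV42)),ASV25),(ASV29,ASV19)),(((ASV26,((ASV21,ASV68),(ASV5,((ASV65,ASV69),ASV22)))),((ASV57,ASV50),(ASV38,ASV46))),((ASV33,ASV41),(ASV44,(ASV45,ASV51))))).
That clade also contains ASV19, ASV25, ASV29, ASV42, ASV5, ASV6, which are not in the proposed group, so the group is not monophyletic.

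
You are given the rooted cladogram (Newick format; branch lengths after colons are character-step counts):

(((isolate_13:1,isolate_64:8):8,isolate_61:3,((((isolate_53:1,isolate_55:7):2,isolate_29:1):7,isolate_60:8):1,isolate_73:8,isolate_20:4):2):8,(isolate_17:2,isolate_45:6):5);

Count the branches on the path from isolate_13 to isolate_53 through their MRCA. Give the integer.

7

The MRCA of isolate_13 and isolate_53 is the node subtending ((isolate_13,isolate_64),isolate_61,((((isolate_53,isolate_55),isolate_29),isolate_60),isolate_73,isolate_20)).
From isolate_13 up to that node: 2 branches. From isolate_53 up to the same node: 5 branches. Total: 2 + 5 = 7.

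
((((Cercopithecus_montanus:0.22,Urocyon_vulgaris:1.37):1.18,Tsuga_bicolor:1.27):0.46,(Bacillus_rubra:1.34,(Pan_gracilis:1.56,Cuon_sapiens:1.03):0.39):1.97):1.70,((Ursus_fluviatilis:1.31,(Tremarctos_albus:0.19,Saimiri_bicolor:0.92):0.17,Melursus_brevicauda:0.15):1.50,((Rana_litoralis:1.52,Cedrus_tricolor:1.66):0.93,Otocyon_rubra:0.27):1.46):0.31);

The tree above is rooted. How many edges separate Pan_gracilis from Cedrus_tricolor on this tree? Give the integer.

The MRCA of Pan_gracilis and Cedrus_tricolor is the root of the tree.
From Pan_gracilis up to that node: 4 branches. From Cedrus_tricolor up to the same node: 4 branches. Total: 4 + 4 = 8.

8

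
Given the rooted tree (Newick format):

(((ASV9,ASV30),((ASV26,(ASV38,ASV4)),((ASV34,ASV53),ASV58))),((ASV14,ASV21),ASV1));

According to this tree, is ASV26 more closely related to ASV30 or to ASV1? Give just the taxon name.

ASV30

The MRCA of ASV26 and ASV30 subtends ((ASV9,ASV30),((ASV26,(ASV38,ASV4)),((ASV34,ASV53),ASV58))) (8 taxa).
The MRCA of ASV26 and ASV1 is the root, subtending the entire tree (11 taxa).
The first is nested inside the second, so ASV26 shares a more recent common ancestor with ASV30.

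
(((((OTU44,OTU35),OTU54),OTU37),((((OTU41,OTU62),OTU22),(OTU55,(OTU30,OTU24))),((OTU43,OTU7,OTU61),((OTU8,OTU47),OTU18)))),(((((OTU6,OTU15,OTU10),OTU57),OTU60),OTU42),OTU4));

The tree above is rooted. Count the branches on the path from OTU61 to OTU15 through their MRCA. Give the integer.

11

The MRCA of OTU61 and OTU15 is the root of the tree.
From OTU61 up to that node: 5 branches. From OTU15 up to the same node: 6 branches. Total: 5 + 6 = 11.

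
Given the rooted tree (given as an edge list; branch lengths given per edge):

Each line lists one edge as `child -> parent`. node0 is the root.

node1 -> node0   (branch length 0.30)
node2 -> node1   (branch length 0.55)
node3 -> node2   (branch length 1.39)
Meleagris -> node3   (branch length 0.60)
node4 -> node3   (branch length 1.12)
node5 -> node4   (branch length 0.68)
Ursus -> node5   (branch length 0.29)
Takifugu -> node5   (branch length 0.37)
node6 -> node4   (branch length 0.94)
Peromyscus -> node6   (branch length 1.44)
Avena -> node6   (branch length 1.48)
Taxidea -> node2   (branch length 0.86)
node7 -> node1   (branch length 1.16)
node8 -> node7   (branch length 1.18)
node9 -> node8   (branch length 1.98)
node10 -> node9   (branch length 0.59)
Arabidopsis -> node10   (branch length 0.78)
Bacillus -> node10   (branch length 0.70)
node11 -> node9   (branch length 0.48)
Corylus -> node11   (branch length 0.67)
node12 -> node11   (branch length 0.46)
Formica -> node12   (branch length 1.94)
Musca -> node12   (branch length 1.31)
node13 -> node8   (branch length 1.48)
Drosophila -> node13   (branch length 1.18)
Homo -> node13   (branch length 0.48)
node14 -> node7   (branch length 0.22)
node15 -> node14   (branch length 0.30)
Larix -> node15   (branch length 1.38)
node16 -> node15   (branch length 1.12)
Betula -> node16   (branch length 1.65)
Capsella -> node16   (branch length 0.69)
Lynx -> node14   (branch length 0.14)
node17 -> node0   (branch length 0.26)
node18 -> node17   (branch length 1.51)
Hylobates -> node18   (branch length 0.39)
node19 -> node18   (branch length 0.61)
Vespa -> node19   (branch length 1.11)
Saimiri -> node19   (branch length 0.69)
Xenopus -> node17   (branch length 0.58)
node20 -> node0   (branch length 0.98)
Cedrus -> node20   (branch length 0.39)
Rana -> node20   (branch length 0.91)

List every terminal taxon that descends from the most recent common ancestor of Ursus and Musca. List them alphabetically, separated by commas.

Arabidopsis, Avena, Bacillus, Betula, Capsella, Corylus, Drosophila, Formica, Homo, Larix, Lynx, Meleagris, Musca, Peromyscus, Takifugu, Taxidea, Ursus

Tracing Ursus: it sits inside (Ursus,Takifugu).
Tracing Musca: it sits inside (Formica,Musca).
The smallest clade enclosing both is (((Meleagris,((Ursus,Takifugu),(Peromyscus,Avena))),Taxidea),((((Arabidopsis,Bacillus),(Corylus,(Formica,Musca))),(Drosophila,Homo)),((Larix,(Betula,Capsella)),Lynx))); the answer is its 17 terminal taxa in alphabetical order.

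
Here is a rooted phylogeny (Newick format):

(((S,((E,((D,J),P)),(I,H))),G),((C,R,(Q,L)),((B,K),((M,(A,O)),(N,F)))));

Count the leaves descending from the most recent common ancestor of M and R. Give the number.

11

The MRCA of M and R is the node subtending ((C,R,(Q,L)),((B,K),((M,(A,O)),(N,F)))).
That clade contains 11 terminal taxa: A, B, C, F, K, L, M, N, O, Q, R.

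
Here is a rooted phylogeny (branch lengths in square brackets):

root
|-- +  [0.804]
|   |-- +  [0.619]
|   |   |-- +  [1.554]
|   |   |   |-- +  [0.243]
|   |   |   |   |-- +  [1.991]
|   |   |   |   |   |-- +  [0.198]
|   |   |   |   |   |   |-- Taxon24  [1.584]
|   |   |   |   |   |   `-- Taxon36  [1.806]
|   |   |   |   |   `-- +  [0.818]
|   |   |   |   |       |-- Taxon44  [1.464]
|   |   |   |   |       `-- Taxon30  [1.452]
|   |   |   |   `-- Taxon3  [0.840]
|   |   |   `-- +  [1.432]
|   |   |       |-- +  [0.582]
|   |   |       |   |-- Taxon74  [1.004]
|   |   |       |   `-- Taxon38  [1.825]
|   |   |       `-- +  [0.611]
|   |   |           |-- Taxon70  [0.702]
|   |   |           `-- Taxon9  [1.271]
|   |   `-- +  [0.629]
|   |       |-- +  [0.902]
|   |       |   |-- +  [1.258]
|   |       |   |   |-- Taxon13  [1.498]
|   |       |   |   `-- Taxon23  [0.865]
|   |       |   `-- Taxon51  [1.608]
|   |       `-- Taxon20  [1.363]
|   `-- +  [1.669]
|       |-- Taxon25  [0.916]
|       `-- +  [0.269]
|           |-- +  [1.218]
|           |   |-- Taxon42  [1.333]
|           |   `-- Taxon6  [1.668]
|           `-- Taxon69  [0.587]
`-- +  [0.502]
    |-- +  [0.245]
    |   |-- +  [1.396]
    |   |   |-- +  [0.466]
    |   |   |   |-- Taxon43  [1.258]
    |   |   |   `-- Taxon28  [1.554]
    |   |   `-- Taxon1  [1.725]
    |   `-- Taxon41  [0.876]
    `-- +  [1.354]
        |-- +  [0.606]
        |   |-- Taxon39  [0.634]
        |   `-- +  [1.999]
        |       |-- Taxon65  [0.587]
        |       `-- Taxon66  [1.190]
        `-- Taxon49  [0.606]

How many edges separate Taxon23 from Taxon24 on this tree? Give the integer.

The MRCA of Taxon23 and Taxon24 is the node subtending (((((Taxon24,Taxon36),(Taxon44,Taxon30)),Taxon3),((Taxon74,Taxon38),(Taxon70,Taxon9))),(((Taxon13,Taxon23),Taxon51),Taxon20)).
From Taxon23 up to that node: 4 branches. From Taxon24 up to the same node: 5 branches. Total: 4 + 5 = 9.

9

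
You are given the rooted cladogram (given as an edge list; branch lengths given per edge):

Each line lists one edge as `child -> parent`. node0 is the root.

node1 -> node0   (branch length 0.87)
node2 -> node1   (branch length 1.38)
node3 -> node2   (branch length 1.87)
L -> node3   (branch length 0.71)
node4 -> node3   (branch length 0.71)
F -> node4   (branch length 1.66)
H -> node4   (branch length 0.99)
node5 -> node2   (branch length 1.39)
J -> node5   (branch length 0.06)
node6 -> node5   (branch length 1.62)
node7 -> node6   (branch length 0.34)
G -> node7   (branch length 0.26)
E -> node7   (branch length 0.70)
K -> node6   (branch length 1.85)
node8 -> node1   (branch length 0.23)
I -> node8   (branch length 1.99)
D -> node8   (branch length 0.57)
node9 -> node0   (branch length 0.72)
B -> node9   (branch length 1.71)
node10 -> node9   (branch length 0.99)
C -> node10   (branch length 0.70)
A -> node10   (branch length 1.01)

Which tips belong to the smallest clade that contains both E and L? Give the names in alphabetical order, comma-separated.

E, F, G, H, J, K, L

Tracing E: it sits inside (G,E).
Tracing L: it sits inside (L,(F,H)).
The smallest clade enclosing both is ((L,(F,H)),(J,((G,E),K))); the answer is its 7 terminal taxa in alphabetical order.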